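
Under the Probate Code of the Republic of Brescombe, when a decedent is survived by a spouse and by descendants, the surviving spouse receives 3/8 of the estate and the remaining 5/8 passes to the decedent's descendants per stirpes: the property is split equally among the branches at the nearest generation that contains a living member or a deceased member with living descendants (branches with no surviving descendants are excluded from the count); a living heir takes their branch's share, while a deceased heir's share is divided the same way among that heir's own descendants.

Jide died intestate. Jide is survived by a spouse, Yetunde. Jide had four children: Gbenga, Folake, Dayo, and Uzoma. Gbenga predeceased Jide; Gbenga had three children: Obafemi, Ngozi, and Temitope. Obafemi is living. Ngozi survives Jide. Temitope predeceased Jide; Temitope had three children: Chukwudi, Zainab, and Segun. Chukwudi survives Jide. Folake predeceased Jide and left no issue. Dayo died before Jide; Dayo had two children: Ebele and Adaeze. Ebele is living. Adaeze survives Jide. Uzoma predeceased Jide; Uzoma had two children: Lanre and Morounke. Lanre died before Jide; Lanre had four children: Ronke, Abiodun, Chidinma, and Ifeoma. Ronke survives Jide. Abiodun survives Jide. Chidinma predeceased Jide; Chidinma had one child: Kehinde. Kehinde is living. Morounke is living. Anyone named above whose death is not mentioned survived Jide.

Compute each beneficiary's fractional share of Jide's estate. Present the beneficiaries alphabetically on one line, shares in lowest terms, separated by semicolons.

Abiodun 5/192; Adaeze 5/48; Chukwudi 5/216; Ebele 5/48; Ifeoma 5/192; Kehinde 5/192; Morounke 5/48; Ngozi 5/72; Obafemi 5/72; Ronke 5/192; Segun 5/216; Yetunde 3/8; Zainab 5/216

Yetunde, as surviving spouse, takes 3/8.
The remaining 5/8 passes to Jide's descendants per stirpes.
Folake left no surviving issue, so that branch lapses and is disregarded.
The 5/8 is divided into 3 equal shares of 5/24 among Gbenga, Dayo, Uzoma.
Gbenga predeceased; the 5/24 allotted to Gbenga's branch passes to Gbenga's issue by representation.
The 5/24 is divided into 3 equal shares of 5/72 among Obafemi, Ngozi, Temitope.
Obafemi is living and takes 5/72.
Ngozi is living and takes 5/72.
Temitope predeceased; the 5/72 allotted to Temitope's branch passes to Temitope's issue by representation.
The 5/72 is divided into 3 equal shares of 5/216 among Chukwudi, Zainab, Segun.
Chukwudi is living and takes 5/216.
Zainab is living and takes 5/216.
Segun is living and takes 5/216.
Dayo predeceased; the 5/24 allotted to Dayo's branch passes to Dayo's issue by representation.
The 5/24 is divided into 2 equal shares of 5/48 among Ebele, Adaeze.
Ebele is living and takes 5/48.
Adaeze is living and takes 5/48.
Uzoma predeceased; the 5/24 allotted to Uzoma's branch passes to Uzoma's issue by representation.
The 5/24 is divided into 2 equal shares of 5/48 among Lanre, Morounke.
Lanre predeceased; the 5/48 allotted to Lanre's branch passes to Lanre's issue by representation.
The 5/48 is divided into 4 equal shares of 5/192 among Ronke, Abiodun, Chidinma, Ifeoma.
Ronke is living and takes 5/192.
Abiodun is living and takes 5/192.
Chidinma predeceased; the 5/192 allotted to Chidinma's branch passes to Chidinma's issue by representation.
Kehinde is the sole taker at this level and receives the full 5/192.
Ifeoma is living and takes 5/192.
Morounke is living and takes 5/48.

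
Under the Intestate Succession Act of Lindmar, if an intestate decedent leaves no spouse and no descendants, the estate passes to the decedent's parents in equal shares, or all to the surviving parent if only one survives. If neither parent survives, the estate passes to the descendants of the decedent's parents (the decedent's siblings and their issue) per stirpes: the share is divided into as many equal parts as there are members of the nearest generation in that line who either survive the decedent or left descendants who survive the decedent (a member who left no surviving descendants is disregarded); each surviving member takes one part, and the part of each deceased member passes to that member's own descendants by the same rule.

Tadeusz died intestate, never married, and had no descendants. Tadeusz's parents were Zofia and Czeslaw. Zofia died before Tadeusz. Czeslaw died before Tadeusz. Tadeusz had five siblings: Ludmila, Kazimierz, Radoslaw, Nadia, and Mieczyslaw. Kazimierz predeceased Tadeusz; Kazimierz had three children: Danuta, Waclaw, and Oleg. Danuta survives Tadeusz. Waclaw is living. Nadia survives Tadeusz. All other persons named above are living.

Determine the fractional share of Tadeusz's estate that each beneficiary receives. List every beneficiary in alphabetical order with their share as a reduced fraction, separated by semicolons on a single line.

Danuta 1/15; Ludmila 1/5; Mieczyslaw 1/5; Nadia 1/5; Oleg 1/15; Radoslaw 1/5; Waclaw 1/15

Neither parent survives and there are no descendants, so the estate passes to Tadeusz's siblings and their issue per stirpes.
The estate is divided into 5 equal shares of 1/5 among Ludmila, Kazimierz, Radoslaw, Nadia, Mieczyslaw.
Ludmila is living and takes 1/5.
Kazimierz predeceased; the 1/5 allotted to Kazimierz's branch passes to Kazimierz's issue by representation.
The 1/5 is divided into 3 equal shares of 1/15 among Danuta, Waclaw, Oleg.
Danuta is living and takes 1/15.
Waclaw is living and takes 1/15.
Oleg is living and takes 1/15.
Radoslaw is living and takes 1/5.
Nadia is living and takes 1/5.
Mieczyslaw is living and takes 1/5.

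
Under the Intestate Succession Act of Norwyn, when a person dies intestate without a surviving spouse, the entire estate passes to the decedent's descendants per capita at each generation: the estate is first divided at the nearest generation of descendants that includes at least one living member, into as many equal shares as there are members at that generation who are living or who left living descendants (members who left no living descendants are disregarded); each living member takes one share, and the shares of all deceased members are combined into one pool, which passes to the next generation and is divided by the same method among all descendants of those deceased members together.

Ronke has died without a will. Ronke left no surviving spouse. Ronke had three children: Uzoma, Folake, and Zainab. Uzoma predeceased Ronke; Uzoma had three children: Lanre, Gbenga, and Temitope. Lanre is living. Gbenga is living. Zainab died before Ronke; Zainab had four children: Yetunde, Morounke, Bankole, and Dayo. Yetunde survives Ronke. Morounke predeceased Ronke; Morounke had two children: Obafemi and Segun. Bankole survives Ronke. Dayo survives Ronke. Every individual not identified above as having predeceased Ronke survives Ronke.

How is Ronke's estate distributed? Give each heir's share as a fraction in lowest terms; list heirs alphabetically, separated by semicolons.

There is no surviving spouse, so the entire estate passes to Ronke's descendants per capita at each generation.
At generation 1 (Uzoma, Folake, Zainab) there are 3 shares of (1)/3 = 1/3 each.
Living: Folake — each takes 1/3.
Deceased: Uzoma and Zainab. Their combined 2/3 is pooled and carried to generation 2.
At generation 2 (Lanre, Gbenga, Temitope, Yetunde, Morounke, Bankole, Dayo) there are 7 shares of (2/3)/7 = 2/21 each.
Living: Lanre, Gbenga, Temitope, Yetunde, Bankole, and Dayo — each takes 2/21.
Deceased: Morounke. That 2/21 share is carried to generation 3.
At generation 3 (Obafemi, Segun) there are 2 shares of (2/21)/2 = 1/21 each.
Living: Obafemi and Segun — each takes 1/21.

Bankole 2/21; Dayo 2/21; Folake 1/3; Gbenga 2/21; Lanre 2/21; Obafemi 1/21; Segun 1/21; Temitope 2/21; Yetunde 2/21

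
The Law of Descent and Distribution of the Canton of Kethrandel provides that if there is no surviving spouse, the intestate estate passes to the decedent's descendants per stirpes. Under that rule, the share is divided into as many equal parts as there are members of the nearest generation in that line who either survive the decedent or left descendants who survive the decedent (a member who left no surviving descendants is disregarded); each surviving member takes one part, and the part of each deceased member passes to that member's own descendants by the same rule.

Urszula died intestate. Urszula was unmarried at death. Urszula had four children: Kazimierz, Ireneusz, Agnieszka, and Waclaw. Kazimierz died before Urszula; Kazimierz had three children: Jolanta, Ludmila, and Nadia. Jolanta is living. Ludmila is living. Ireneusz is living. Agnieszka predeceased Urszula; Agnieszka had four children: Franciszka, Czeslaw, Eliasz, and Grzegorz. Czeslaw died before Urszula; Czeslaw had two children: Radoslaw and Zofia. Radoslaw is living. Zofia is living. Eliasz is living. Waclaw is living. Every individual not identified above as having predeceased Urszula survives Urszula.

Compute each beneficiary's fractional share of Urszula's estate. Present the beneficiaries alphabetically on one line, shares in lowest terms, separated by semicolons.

Eliasz 1/16; Franciszka 1/16; Grzegorz 1/16; Ireneusz 1/4; Jolanta 1/12; Ludmila 1/12; Nadia 1/12; Radoslaw 1/32; Waclaw 1/4; Zofia 1/32

There is no surviving spouse, so the entire estate passes to Urszula's descendants per stirpes.
The estate is divided into 4 equal shares of 1/4 among Kazimierz, Ireneusz, Agnieszka, Waclaw.
Kazimierz predeceased; the 1/4 allotted to Kazimierz's branch passes to Kazimierz's issue by representation.
The 1/4 is divided into 3 equal shares of 1/12 among Jolanta, Ludmila, Nadia.
Jolanta is living and takes 1/12.
Ludmila is living and takes 1/12.
Nadia is living and takes 1/12.
Ireneusz is living and takes 1/4.
Agnieszka predeceased; the 1/4 allotted to Agnieszka's branch passes to Agnieszka's issue by representation.
The 1/4 is divided into 4 equal shares of 1/16 among Franciszka, Czeslaw, Eliasz, Grzegorz.
Franciszka is living and takes 1/16.
Czeslaw predeceased; the 1/16 allotted to Czeslaw's branch passes to Czeslaw's issue by representation.
The 1/16 is divided into 2 equal shares of 1/32 among Radoslaw, Zofia.
Radoslaw is living and takes 1/32.
Zofia is living and takes 1/32.
Eliasz is living and takes 1/16.
Grzegorz is living and takes 1/16.
Waclaw is living and takes 1/4.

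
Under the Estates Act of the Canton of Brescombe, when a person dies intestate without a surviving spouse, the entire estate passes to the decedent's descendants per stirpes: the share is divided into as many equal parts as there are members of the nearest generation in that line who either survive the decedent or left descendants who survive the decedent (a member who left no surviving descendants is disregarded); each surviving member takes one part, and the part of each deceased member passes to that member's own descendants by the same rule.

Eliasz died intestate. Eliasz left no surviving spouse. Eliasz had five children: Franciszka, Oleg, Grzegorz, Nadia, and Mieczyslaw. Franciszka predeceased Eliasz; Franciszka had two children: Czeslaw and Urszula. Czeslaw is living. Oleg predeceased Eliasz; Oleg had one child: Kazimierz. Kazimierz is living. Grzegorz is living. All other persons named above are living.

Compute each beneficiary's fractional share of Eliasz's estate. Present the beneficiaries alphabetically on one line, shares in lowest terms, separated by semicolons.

Czeslaw 1/10; Grzegorz 1/5; Kazimierz 1/5; Mieczyslaw 1/5; Nadia 1/5; Urszula 1/10

There is no surviving spouse, so the entire estate passes to Eliasz's descendants per stirpes.
The estate is divided into 5 equal shares of 1/5 among Franciszka, Oleg, Grzegorz, Nadia, Mieczyslaw.
Franciszka predeceased; the 1/5 allotted to Franciszka's branch passes to Franciszka's issue by representation.
The 1/5 is divided into 2 equal shares of 1/10 among Czeslaw, Urszula.
Czeslaw is living and takes 1/10.
Urszula is living and takes 1/10.
Oleg predeceased; the 1/5 allotted to Oleg's branch passes to Oleg's issue by representation.
Kazimierz is the sole taker at this level and receives the full 1/5.
Grzegorz is living and takes 1/5.
Nadia is living and takes 1/5.
Mieczyslaw is living and takes 1/5.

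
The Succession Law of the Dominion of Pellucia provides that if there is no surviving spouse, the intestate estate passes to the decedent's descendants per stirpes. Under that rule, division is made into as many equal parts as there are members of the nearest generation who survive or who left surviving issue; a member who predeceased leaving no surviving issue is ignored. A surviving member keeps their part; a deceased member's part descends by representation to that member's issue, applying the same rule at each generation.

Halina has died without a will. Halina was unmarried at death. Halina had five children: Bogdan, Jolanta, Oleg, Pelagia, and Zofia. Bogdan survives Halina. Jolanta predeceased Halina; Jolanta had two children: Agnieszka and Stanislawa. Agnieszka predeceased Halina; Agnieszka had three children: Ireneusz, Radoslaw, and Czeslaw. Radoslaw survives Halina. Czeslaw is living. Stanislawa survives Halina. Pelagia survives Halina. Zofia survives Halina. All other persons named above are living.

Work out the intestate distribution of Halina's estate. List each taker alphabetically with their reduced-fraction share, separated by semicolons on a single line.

There is no surviving spouse, so the entire estate passes to Halina's descendants per stirpes.
The estate is divided into 5 equal shares of 1/5 among Bogdan, Jolanta, Oleg, Pelagia, Zofia.
Bogdan is living and takes 1/5.
Jolanta predeceased; the 1/5 allotted to Jolanta's branch passes to Jolanta's issue by representation.
The 1/5 is divided into 2 equal shares of 1/10 among Agnieszka, Stanislawa.
Agnieszka predeceased; the 1/10 allotted to Agnieszka's branch passes to Agnieszka's issue by representation.
The 1/10 is divided into 3 equal shares of 1/30 among Ireneusz, Radoslaw, Czeslaw.
Ireneusz is living and takes 1/30.
Radoslaw is living and takes 1/30.
Czeslaw is living and takes 1/30.
Stanislawa is living and takes 1/10.
Oleg is living and takes 1/5.
Pelagia is living and takes 1/5.
Zofia is living and takes 1/5.

Bogdan 1/5; Czeslaw 1/30; Ireneusz 1/30; Oleg 1/5; Pelagia 1/5; Radoslaw 1/30; Stanislawa 1/10; Zofia 1/5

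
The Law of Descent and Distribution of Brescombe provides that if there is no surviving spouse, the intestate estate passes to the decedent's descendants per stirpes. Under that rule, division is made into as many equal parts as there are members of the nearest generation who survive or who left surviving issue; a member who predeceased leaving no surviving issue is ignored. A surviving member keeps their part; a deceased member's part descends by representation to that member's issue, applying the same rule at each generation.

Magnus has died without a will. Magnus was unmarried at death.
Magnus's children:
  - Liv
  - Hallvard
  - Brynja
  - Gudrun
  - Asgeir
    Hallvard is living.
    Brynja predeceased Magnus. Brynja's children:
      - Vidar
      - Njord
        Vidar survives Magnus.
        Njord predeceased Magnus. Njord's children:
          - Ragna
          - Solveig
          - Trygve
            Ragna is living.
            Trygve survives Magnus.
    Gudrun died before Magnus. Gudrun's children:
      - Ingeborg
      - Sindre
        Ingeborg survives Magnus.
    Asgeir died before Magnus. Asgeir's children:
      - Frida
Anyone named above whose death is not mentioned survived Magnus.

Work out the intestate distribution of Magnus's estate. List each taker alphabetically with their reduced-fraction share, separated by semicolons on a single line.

Frida 1/5; Hallvard 1/5; Ingeborg 1/10; Liv 1/5; Ragna 1/30; Sindre 1/10; Solveig 1/30; Trygve 1/30; Vidar 1/10

There is no surviving spouse, so the entire estate passes to Magnus's descendants per stirpes.
The estate is divided into 5 equal shares of 1/5 among Liv, Hallvard, Brynja, Gudrun, Asgeir.
Liv is living and takes 1/5.
Hallvard is living and takes 1/5.
Brynja predeceased; the 1/5 allotted to Brynja's branch passes to Brynja's issue by representation.
The 1/5 is divided into 2 equal shares of 1/10 among Vidar, Njord.
Vidar is living and takes 1/10.
Njord predeceased; the 1/10 allotted to Njord's branch passes to Njord's issue by representation.
The 1/10 is divided into 3 equal shares of 1/30 among Ragna, Solveig, Trygve.
Ragna is living and takes 1/30.
Solveig is living and takes 1/30.
Trygve is living and takes 1/30.
Gudrun predeceased; the 1/5 allotted to Gudrun's branch passes to Gudrun's issue by representation.
The 1/5 is divided into 2 equal shares of 1/10 among Ingeborg, Sindre.
Ingeborg is living and takes 1/10.
Sindre is living and takes 1/10.
Asgeir predeceased; the 1/5 allotted to Asgeir's branch passes to Asgeir's issue by representation.
Frida is the sole taker at this level and receives the full 1/5.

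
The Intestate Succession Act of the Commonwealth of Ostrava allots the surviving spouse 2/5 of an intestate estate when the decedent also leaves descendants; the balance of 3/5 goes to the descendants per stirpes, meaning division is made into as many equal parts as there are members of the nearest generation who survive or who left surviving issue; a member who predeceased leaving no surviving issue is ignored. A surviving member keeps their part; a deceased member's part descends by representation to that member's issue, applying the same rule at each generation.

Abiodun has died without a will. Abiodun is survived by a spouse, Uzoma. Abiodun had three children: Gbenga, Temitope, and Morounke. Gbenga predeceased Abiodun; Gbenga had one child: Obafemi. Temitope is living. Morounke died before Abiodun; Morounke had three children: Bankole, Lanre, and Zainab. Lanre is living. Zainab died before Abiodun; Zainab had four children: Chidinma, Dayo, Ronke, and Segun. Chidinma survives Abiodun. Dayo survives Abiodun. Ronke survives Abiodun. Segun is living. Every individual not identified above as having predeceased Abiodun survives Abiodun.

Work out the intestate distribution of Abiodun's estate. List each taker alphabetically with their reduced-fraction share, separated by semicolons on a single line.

Uzoma, as surviving spouse, takes 2/5.
The remaining 3/5 passes to Abiodun's descendants per stirpes.
The 3/5 is divided into 3 equal shares of 1/5 among Gbenga, Temitope, Morounke.
Gbenga predeceased; the 1/5 allotted to Gbenga's branch passes to Gbenga's issue by representation.
Obafemi is the sole taker at this level and receives the full 1/5.
Temitope is living and takes 1/5.
Morounke predeceased; the 1/5 allotted to Morounke's branch passes to Morounke's issue by representation.
The 1/5 is divided into 3 equal shares of 1/15 among Bankole, Lanre, Zainab.
Bankole is living and takes 1/15.
Lanre is living and takes 1/15.
Zainab predeceased; the 1/15 allotted to Zainab's branch passes to Zainab's issue by representation.
The 1/15 is divided into 4 equal shares of 1/60 among Chidinma, Dayo, Ronke, Segun.
Chidinma is living and takes 1/60.
Dayo is living and takes 1/60.
Ronke is living and takes 1/60.
Segun is living and takes 1/60.

Bankole 1/15; Chidinma 1/60; Dayo 1/60; Lanre 1/15; Obafemi 1/5; Ronke 1/60; Segun 1/60; Temitope 1/5; Uzoma 2/5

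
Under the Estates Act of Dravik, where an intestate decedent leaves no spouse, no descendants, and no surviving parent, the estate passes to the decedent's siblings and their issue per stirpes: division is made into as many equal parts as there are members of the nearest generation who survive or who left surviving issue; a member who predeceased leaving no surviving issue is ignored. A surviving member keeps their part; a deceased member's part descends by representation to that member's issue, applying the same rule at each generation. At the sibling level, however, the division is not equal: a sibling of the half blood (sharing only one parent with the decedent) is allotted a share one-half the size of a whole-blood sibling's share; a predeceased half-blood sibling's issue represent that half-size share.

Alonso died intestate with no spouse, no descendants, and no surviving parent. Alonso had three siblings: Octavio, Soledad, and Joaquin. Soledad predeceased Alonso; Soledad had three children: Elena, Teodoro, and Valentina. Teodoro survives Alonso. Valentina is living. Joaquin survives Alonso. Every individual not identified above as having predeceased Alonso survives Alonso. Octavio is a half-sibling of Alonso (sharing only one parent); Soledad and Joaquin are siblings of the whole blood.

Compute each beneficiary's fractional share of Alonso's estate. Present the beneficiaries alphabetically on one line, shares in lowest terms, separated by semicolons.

No spouse, descendants, or parent survives, so the estate passes to Alonso's siblings per stirpes.
Half-blood siblings count for one-half the weight of whole-blood siblings at the initial division.
Dividing 1 in proportion to weights (total weight 5/2): Octavio (weight 1/2) → 1/5; Soledad (weight 1) → 2/5; Joaquin (weight 1) → 2/5.
Octavio is living and takes 1/5.
Soledad predeceased; the 2/5 allotted to Soledad's branch passes to Soledad's issue by representation.
The 2/5 is divided into 3 equal shares of 2/15 among Elena, Teodoro, Valentina.
Elena is living and takes 2/15.
Teodoro is living and takes 2/15.
Valentina is living and takes 2/15.
Joaquin is living and takes 2/5.

Elena 2/15; Joaquin 2/5; Octavio 1/5; Teodoro 2/15; Valentina 2/15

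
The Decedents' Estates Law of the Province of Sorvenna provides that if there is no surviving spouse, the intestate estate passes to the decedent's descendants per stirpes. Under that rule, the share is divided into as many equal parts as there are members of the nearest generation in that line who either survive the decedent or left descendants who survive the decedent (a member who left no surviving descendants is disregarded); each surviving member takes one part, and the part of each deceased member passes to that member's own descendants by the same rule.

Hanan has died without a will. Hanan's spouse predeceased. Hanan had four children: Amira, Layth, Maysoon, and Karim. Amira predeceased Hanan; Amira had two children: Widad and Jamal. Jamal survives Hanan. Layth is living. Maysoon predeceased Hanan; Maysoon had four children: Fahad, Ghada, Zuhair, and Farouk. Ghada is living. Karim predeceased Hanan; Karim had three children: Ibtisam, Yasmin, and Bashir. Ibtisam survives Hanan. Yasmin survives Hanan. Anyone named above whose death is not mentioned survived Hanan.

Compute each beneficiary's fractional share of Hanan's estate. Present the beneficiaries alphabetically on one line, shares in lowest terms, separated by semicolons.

Bashir 1/12; Fahad 1/16; Farouk 1/16; Ghada 1/16; Ibtisam 1/12; Jamal 1/8; Layth 1/4; Widad 1/8; Yasmin 1/12; Zuhair 1/16

There is no surviving spouse, so the entire estate passes to Hanan's descendants per stirpes.
The estate is divided into 4 equal shares of 1/4 among Amira, Layth, Maysoon, Karim.
Amira predeceased; the 1/4 allotted to Amira's branch passes to Amira's issue by representation.
The 1/4 is divided into 2 equal shares of 1/8 among Widad, Jamal.
Widad is living and takes 1/8.
Jamal is living and takes 1/8.
Layth is living and takes 1/4.
Maysoon predeceased; the 1/4 allotted to Maysoon's branch passes to Maysoon's issue by representation.
The 1/4 is divided into 4 equal shares of 1/16 among Fahad, Ghada, Zuhair, Farouk.
Fahad is living and takes 1/16.
Ghada is living and takes 1/16.
Zuhair is living and takes 1/16.
Farouk is living and takes 1/16.
Karim predeceased; the 1/4 allotted to Karim's branch passes to Karim's issue by representation.
The 1/4 is divided into 3 equal shares of 1/12 among Ibtisam, Yasmin, Bashir.
Ibtisam is living and takes 1/12.
Yasmin is living and takes 1/12.
Bashir is living and takes 1/12.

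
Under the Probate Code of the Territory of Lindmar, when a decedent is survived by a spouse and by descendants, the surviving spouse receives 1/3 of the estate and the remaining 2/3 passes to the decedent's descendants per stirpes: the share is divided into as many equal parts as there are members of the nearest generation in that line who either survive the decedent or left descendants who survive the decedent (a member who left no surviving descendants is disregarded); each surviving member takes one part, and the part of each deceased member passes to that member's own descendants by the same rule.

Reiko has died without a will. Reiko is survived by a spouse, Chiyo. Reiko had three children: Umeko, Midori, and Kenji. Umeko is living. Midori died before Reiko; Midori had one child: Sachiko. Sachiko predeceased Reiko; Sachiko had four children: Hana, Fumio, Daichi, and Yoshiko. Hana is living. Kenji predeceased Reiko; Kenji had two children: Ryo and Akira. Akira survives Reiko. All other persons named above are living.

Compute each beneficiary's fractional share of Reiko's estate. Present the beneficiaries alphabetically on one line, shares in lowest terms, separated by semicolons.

Akira 1/9; Chiyo 1/3; Daichi 1/18; Fumio 1/18; Hana 1/18; Ryo 1/9; Umeko 2/9; Yoshiko 1/18

Chiyo, as surviving spouse, takes 1/3.
The remaining 2/3 passes to Reiko's descendants per stirpes.
The 2/3 is divided into 3 equal shares of 2/9 among Umeko, Midori, Kenji.
Umeko is living and takes 2/9.
Midori predeceased; the 2/9 allotted to Midori's branch passes to Midori's issue by representation.
Sachiko's line is the sole branch at this level, so the full 2/9 passes to Sachiko's issue by representation.
The 2/9 is divided into 4 equal shares of 1/18 among Hana, Fumio, Daichi, Yoshiko.
Hana is living and takes 1/18.
Fumio is living and takes 1/18.
Daichi is living and takes 1/18.
Yoshiko is living and takes 1/18.
Kenji predeceased; the 2/9 allotted to Kenji's branch passes to Kenji's issue by representation.
The 2/9 is divided into 2 equal shares of 1/9 among Ryo, Akira.
Ryo is living and takes 1/9.
Akira is living and takes 1/9.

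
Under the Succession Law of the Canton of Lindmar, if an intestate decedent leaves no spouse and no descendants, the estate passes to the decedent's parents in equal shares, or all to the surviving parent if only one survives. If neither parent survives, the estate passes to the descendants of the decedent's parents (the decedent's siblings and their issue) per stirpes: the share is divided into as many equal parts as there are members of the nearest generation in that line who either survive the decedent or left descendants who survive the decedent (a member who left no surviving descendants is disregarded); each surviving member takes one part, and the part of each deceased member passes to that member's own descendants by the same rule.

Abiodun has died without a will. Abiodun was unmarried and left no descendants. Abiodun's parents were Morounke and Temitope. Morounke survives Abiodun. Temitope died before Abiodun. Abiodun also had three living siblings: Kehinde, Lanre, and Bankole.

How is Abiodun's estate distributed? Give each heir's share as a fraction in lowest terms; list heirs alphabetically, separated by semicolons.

Only one parent, Morounke, survives, so Morounke takes the entire estate. The siblings take nothing because a surviving parent has priority.

Morounke 1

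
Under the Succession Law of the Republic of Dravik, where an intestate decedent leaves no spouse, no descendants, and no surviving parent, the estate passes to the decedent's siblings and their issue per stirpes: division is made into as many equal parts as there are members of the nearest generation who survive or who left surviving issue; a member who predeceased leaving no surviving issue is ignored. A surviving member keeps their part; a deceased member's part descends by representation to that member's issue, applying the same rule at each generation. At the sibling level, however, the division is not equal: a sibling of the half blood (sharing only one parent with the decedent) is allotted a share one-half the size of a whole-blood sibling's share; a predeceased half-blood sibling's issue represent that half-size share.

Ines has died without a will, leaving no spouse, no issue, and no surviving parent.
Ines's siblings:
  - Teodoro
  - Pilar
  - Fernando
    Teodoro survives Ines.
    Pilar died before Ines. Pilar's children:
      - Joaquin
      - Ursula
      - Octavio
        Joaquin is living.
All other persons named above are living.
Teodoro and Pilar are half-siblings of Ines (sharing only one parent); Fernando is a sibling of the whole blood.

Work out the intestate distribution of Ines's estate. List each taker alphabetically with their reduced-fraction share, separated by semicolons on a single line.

No spouse, descendants, or parent survives, so the estate passes to Ines's siblings per stirpes.
Half-blood siblings count for one-half the weight of whole-blood siblings at the initial division.
Dividing 1 in proportion to weights (total weight 2): Teodoro (weight 1/2) → 1/4; Pilar (weight 1/2) → 1/4; Fernando (weight 1) → 1/2.
Teodoro is living and takes 1/4.
Pilar predeceased; the 1/4 allotted to Pilar's branch passes to Pilar's issue by representation.
The 1/4 is divided into 3 equal shares of 1/12 among Joaquin, Ursula, Octavio.
Joaquin is living and takes 1/12.
Ursula is living and takes 1/12.
Octavio is living and takes 1/12.
Fernando is living and takes 1/2.

Fernando 1/2; Joaquin 1/12; Octavio 1/12; Teodoro 1/4; Ursula 1/12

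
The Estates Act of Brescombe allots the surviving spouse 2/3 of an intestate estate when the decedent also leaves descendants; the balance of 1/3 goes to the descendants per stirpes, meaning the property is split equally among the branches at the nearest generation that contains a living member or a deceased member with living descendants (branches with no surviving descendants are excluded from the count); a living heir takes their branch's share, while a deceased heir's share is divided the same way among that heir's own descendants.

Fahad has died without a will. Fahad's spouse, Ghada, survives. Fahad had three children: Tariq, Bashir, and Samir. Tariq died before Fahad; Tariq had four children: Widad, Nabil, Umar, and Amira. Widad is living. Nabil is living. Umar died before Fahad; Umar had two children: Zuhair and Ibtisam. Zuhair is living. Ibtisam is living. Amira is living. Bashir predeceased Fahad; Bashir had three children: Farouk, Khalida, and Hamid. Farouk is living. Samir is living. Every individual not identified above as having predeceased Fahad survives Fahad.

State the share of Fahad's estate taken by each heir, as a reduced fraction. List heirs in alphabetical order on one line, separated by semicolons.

Ghada, as surviving spouse, takes 2/3.
The remaining 1/3 passes to Fahad's descendants per stirpes.
The 1/3 is divided into 3 equal shares of 1/9 among Tariq, Bashir, Samir.
Tariq predeceased; the 1/9 allotted to Tariq's branch passes to Tariq's issue by representation.
The 1/9 is divided into 4 equal shares of 1/36 among Widad, Nabil, Umar, Amira.
Widad is living and takes 1/36.
Nabil is living and takes 1/36.
Umar predeceased; the 1/36 allotted to Umar's branch passes to Umar's issue by representation.
The 1/36 is divided into 2 equal shares of 1/72 among Zuhair, Ibtisam.
Zuhair is living and takes 1/72.
Ibtisam is living and takes 1/72.
Amira is living and takes 1/36.
Bashir predeceased; the 1/9 allotted to Bashir's branch passes to Bashir's issue by representation.
The 1/9 is divided into 3 equal shares of 1/27 among Farouk, Khalida, Hamid.
Farouk is living and takes 1/27.
Khalida is living and takes 1/27.
Hamid is living and takes 1/27.
Samir is living and takes 1/9.

Amira 1/36; Farouk 1/27; Ghada 2/3; Hamid 1/27; Ibtisam 1/72; Khalida 1/27; Nabil 1/36; Samir 1/9; Widad 1/36; Zuhair 1/72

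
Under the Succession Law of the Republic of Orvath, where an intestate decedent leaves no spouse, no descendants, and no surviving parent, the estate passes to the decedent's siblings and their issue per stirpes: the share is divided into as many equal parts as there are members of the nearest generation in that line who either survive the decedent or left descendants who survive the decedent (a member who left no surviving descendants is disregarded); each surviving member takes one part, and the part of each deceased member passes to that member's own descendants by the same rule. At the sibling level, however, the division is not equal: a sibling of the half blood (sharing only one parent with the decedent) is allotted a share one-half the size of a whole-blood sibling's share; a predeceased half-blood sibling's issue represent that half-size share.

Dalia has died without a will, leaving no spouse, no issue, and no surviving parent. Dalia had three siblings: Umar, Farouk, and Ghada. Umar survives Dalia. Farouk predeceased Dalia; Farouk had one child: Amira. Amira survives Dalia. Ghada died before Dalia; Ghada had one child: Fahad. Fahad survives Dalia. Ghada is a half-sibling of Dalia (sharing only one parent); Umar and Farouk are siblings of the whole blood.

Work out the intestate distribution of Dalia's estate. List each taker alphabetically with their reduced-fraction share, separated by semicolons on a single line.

Amira 2/5; Fahad 1/5; Umar 2/5

No spouse, descendants, or parent survives, so the estate passes to Dalia's siblings per stirpes.
Half-blood siblings count for one-half the weight of whole-blood siblings at the initial division.
Dividing 1 in proportion to weights (total weight 5/2): Umar (weight 1) → 2/5; Farouk (weight 1) → 2/5; Ghada (weight 1/2) → 1/5.
Umar is living and takes 2/5.
Farouk predeceased; the 2/5 allotted to Farouk's branch passes to Farouk's issue by representation.
Amira is the sole taker at this level and receives the full 2/5.
Ghada predeceased; the 1/5 allotted to Ghada's branch passes to Ghada's issue by representation.
Fahad is the sole taker at this level and receives the full 1/5.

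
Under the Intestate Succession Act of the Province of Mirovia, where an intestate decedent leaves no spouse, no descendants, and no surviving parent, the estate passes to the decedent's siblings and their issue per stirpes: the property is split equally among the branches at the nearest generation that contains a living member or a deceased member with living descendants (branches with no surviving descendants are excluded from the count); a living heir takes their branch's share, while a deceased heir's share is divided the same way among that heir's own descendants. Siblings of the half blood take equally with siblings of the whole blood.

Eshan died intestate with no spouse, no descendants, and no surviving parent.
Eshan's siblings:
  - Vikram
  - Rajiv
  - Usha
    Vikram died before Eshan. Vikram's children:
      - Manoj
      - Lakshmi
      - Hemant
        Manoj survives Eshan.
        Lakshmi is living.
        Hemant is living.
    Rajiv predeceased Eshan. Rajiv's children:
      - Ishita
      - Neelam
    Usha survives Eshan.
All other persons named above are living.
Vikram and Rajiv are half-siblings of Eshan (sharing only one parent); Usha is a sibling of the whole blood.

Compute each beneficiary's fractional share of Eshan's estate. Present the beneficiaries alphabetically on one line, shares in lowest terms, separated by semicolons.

No spouse, descendants, or parent survives, so the estate passes to Eshan's siblings per stirpes.
Half-blood and whole-blood siblings take equally under the stated rule.
The estate is divided into 3 equal shares of 1/3 among Vikram, Rajiv, Usha.
Vikram predeceased; the 1/3 allotted to Vikram's branch passes to Vikram's issue by representation.
The 1/3 is divided into 3 equal shares of 1/9 among Manoj, Lakshmi, Hemant.
Manoj is living and takes 1/9.
Lakshmi is living and takes 1/9.
Hemant is living and takes 1/9.
Rajiv predeceased; the 1/3 allotted to Rajiv's branch passes to Rajiv's issue by representation.
The 1/3 is divided into 2 equal shares of 1/6 among Ishita, Neelam.
Ishita is living and takes 1/6.
Neelam is living and takes 1/6.
Usha is living and takes 1/3.

Hemant 1/9; Ishita 1/6; Lakshmi 1/9; Manoj 1/9; Neelam 1/6; Usha 1/3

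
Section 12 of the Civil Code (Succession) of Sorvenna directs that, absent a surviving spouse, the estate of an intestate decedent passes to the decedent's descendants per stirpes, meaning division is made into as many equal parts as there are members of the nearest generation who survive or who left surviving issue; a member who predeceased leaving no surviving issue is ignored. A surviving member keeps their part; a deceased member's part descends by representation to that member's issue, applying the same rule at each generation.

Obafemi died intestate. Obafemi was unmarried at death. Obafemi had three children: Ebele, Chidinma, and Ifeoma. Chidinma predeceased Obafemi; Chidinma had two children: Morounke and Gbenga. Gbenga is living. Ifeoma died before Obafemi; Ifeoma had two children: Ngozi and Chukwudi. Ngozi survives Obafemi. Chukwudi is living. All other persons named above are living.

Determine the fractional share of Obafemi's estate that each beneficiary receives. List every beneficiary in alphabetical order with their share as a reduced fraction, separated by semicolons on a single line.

There is no surviving spouse, so the entire estate passes to Obafemi's descendants per stirpes.
The estate is divided into 3 equal shares of 1/3 among Ebele, Chidinma, Ifeoma.
Ebele is living and takes 1/3.
Chidinma predeceased; the 1/3 allotted to Chidinma's branch passes to Chidinma's issue by representation.
The 1/3 is divided into 2 equal shares of 1/6 among Morounke, Gbenga.
Morounke is living and takes 1/6.
Gbenga is living and takes 1/6.
Ifeoma predeceased; the 1/3 allotted to Ifeoma's branch passes to Ifeoma's issue by representation.
The 1/3 is divided into 2 equal shares of 1/6 among Ngozi, Chukwudi.
Ngozi is living and takes 1/6.
Chukwudi is living and takes 1/6.

Chukwudi 1/6; Ebele 1/3; Gbenga 1/6; Morounke 1/6; Ngozi 1/6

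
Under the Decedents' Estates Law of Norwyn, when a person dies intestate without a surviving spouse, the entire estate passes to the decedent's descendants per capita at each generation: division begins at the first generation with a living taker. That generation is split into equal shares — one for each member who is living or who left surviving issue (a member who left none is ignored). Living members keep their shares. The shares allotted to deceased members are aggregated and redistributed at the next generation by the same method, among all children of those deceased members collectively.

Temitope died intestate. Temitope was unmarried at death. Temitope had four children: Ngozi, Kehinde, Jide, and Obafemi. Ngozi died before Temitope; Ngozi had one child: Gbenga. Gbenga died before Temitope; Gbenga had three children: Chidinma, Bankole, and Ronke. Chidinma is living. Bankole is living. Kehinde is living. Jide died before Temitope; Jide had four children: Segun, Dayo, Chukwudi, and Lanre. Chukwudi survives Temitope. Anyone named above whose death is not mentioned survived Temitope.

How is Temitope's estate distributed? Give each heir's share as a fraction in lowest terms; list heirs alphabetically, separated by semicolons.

There is no surviving spouse, so the entire estate passes to Temitope's descendants per capita at each generation.
At generation 1 (Ngozi, Kehinde, Jide, Obafemi) there are 4 shares of (1)/4 = 1/4 each.
Living: Kehinde and Obafemi — each takes 1/4.
Deceased: Ngozi and Jide. Their combined 1/2 is pooled and carried to generation 2.
At generation 2 (Gbenga, Segun, Dayo, Chukwudi, Lanre) there are 5 shares of (1/2)/5 = 1/10 each.
Living: Segun, Dayo, Chukwudi, and Lanre — each takes 1/10.
Deceased: Gbenga. That 1/10 share is carried to generation 3.
At generation 3 (Chidinma, Bankole, Ronke) there are 3 shares of (1/10)/3 = 1/30 each.
Living: Chidinma, Bankole, and Ronke — each takes 1/30.

Bankole 1/30; Chidinma 1/30; Chukwudi 1/10; Dayo 1/10; Kehinde 1/4; Lanre 1/10; Obafemi 1/4; Ronke 1/30; Segun 1/10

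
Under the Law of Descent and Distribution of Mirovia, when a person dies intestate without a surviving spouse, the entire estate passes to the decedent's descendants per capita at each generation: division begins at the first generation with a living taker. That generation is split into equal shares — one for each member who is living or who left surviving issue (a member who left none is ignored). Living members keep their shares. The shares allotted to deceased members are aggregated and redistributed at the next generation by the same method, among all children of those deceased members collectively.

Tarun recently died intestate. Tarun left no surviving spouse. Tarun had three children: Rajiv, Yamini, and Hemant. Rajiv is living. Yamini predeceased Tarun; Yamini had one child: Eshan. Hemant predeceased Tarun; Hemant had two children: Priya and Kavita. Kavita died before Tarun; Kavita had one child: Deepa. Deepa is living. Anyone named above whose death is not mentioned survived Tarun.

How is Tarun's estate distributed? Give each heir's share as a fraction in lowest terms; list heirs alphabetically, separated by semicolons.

There is no surviving spouse, so the entire estate passes to Tarun's descendants per capita at each generation.
At generation 1 (Rajiv, Yamini, Hemant) there are 3 shares of (1)/3 = 1/3 each.
Living: Rajiv — each takes 1/3.
Deceased: Yamini and Hemant. Their combined 2/3 is pooled and carried to generation 2.
At generation 2 (Eshan, Priya, Kavita) there are 3 shares of (2/3)/3 = 2/9 each.
Living: Eshan and Priya — each takes 2/9.
Deceased: Kavita. That 2/9 share is carried to generation 3.
At generation 3 (Deepa) there are 1 shares of (2/9)/1 = 2/9 each.
Living: Deepa — each takes 2/9.

Deepa 2/9; Eshan 2/9; Priya 2/9; Rajiv 1/3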